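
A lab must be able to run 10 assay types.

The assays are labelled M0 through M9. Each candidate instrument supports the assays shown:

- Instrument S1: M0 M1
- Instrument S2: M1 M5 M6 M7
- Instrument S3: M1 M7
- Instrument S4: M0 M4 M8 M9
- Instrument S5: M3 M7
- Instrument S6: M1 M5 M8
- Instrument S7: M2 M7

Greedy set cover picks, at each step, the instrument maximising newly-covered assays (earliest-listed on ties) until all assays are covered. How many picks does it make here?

Greedy: pick S2 (covers 4 new) → pick S4 (covers 4 new) → pick S5 (covers 1 new) → pick S7 (covers 1 new). Total picks: 4.

4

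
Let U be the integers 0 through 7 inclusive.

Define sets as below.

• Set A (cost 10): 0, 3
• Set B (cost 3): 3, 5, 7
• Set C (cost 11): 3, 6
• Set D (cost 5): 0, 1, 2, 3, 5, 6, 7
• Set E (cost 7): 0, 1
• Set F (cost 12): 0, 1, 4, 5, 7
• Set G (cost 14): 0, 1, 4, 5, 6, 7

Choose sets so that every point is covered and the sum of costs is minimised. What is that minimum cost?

17

D, F together cover every point (D ∪ F = {0, 1, 2, 3, 4, 5, 6, 7}); total cost 5 + 12 = 17.
No covering selection has total cost below 17.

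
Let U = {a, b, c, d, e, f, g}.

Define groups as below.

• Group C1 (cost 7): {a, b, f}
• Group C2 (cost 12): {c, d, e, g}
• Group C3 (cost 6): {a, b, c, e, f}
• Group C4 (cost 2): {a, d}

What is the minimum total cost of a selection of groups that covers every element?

C2, C3 together cover every element (C2 ∪ C3 = {a, b, c, d, e, f, g}); total cost 12 + 6 = 18.
The greedy pick C4, C3, C2 costs 20; no covering selection beats 18.

18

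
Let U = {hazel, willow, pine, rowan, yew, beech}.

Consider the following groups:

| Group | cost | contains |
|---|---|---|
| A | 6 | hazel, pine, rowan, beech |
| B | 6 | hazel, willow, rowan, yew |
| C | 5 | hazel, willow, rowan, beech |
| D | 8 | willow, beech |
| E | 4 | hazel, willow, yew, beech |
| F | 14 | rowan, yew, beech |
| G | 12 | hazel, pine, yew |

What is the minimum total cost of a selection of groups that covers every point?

A, E together cover every point (A ∪ E = {hazel, willow, pine, rowan, yew, beech}); total cost 6 + 4 = 10.
No covering selection has total cost below 10.

10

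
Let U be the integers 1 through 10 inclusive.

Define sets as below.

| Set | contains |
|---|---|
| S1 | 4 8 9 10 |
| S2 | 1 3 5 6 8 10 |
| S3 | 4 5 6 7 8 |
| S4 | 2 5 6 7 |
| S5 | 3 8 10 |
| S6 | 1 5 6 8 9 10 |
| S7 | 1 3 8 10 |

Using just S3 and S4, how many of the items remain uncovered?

Union of S3, S4 = {2, 4, 5, 6, 7, 8}.
Not covered: 1, 3, 9, 10 — 4 items.

4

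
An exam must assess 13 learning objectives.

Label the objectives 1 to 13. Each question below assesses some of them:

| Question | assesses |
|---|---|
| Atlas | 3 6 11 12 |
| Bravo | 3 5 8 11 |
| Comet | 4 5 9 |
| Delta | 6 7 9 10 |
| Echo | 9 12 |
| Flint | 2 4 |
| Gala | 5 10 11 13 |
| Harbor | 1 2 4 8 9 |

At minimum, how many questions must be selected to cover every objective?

4

Atlas and Delta and Gala and Harbor together: Atlas ∪ Delta ∪ Gala ∪ Harbor = {1, 2, 3, 4, 5, 6, 7, 8, 9, 10, 11, 12, 13} — every objective is covered.
Only Delta contains 7, so Delta is forced; the remaining 9 objectives need at least 3 more questions (each remaining question adds at most 4) — so at least 4 questions are needed, and 4 is optimal.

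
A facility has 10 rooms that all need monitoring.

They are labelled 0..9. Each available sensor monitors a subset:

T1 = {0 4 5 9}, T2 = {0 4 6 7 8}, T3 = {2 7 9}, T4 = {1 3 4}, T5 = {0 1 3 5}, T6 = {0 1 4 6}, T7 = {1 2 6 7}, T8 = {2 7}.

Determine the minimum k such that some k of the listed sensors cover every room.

Take {T2, T3, T5}. Their union is {0, 1, 2, 3, 4, 5, 6, 7, 8, 9}, which is all 10 rooms.
Only T2 contains 8, so T2 is forced; the remaining 5 rooms need at least 2 more sensors (each remaining sensor adds at most 3) — so at least 3 sensors are needed, and 3 is optimal.

3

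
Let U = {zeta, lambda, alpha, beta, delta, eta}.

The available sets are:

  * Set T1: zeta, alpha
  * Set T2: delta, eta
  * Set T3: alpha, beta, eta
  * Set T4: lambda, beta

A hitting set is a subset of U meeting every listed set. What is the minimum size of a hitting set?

3

H = {alpha, beta, eta} meets every set (each contains at least one member of H), and |H| = 3.
The sets T1, T2, T4 are pairwise disjoint, so any hitting set needs a separate item for each — at least 3. Hence 3 is optimal.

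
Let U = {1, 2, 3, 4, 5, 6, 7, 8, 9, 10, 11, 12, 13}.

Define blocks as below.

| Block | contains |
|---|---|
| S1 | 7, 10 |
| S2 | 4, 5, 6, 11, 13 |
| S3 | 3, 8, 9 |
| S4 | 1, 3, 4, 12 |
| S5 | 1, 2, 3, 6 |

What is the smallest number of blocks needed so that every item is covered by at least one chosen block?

5

S1, S2, S3, S4, and S5 cover everything between them: the union {1, 2, 3, 4, 5, 6, 7, 8, 9, 10, 11, 12, 13} is all of U.
No 4 of the 5 blocks cover everything (all 5 combinations miss at least one item), so 5 is optimal.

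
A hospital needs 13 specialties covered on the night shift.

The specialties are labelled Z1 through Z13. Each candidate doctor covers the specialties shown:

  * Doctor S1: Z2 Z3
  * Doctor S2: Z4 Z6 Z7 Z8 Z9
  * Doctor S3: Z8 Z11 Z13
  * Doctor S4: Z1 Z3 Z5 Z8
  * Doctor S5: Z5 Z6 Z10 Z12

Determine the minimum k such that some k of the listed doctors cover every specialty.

5

Take {S1, S2, S3, S4, S5}. Their union is {Z1, Z2, Z3, Z4, Z5, Z6, Z7, Z8, Z9, Z10, Z11, Z12, Z13}, which is all 13 specialties.
No 4 of the 5 doctors cover everything (all 5 combinations miss at least one specialty), so 5 is optimal.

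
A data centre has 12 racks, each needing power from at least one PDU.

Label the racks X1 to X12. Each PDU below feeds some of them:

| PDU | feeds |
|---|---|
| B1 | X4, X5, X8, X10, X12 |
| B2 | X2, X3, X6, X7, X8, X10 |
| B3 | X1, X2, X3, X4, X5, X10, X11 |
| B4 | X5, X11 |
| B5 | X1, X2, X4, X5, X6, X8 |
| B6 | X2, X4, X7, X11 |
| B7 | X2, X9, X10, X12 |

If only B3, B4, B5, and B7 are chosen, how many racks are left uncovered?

Union of B3, B4, B5, B7 = {X1, X2, X3, X4, X5, X6, X8, X9, X10, X11, X12}.
Not covered: X7 — 1 rack.

1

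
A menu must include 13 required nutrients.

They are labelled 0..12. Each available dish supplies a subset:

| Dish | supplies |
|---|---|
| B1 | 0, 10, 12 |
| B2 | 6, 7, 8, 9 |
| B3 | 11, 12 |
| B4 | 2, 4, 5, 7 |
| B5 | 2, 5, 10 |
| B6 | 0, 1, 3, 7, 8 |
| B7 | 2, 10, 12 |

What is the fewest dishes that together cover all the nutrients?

B1 and B2 and B3 and B4 and B6 together: B1 ∪ B2 ∪ B3 ∪ B4 ∪ B6 = {0, 1, 2, 3, 4, 5, 6, 7, 8, 9, 10, 11, 12} — every nutrient is covered.
No 4 of the 7 dishes cover everything (all 35 combinations miss at least one nutrient), so 5 is optimal.

5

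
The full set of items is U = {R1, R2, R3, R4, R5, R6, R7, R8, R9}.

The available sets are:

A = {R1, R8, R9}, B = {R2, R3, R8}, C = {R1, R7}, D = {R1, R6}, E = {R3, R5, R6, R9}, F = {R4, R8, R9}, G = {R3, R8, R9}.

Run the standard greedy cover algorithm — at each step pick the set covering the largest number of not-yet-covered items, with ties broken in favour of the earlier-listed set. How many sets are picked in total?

Greedy: pick E (covers 4 new) → pick A (covers 2 new) → pick B (covers 1 new) → pick C (covers 1 new) → pick F (covers 1 new). Total picks: 5.
(The true minimum cover uses only 4 sets, so greedy is not optimal here.)

5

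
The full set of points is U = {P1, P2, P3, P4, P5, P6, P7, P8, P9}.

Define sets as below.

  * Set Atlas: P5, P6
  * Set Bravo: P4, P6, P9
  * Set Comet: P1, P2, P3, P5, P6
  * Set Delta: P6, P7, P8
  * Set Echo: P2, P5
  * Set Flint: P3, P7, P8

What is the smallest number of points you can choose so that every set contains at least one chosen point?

3

The 3 points {P5, P6, P8} hit every set.
The sets Bravo, Echo, Flint are pairwise disjoint, so any hitting set needs a separate point for each — at least 3. Hence 3 is optimal.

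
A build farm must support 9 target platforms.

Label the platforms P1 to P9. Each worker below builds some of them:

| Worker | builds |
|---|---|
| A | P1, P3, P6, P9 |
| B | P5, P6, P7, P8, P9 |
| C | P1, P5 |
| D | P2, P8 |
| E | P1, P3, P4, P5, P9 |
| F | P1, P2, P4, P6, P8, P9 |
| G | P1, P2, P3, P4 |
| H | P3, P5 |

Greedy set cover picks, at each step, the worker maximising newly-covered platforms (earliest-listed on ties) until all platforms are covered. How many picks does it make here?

Greedy: pick F (covers 6 new) → pick B (covers 2 new) → pick A (covers 1 new). Total picks: 3.
(The true minimum cover uses only 2 workers, so greedy is not optimal here.)

3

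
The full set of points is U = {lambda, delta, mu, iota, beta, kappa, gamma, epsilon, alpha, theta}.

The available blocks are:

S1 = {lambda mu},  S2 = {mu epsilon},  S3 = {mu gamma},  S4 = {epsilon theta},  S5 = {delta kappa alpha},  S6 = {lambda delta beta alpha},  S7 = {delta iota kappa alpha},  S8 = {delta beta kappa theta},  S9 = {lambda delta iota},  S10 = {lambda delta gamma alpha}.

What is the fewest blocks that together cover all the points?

Take {S2, S7, S8, S10}. Their union is {lambda, delta, mu, iota, beta, kappa, gamma, epsilon, alpha, theta}, which is all 10 points.
No 3 of the 10 blocks cover everything (all 120 combinations miss at least one point), so 4 is optimal.

4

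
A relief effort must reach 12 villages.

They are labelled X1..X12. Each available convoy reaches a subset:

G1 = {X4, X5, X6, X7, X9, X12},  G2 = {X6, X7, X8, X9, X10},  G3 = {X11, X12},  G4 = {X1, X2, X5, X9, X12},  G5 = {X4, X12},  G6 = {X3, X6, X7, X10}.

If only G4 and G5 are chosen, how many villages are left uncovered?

Union of G4, G5 = {X1, X2, X4, X5, X9, X12}.
Not covered: X3, X6, X7, X8, X10, X11 — 6 villages.

6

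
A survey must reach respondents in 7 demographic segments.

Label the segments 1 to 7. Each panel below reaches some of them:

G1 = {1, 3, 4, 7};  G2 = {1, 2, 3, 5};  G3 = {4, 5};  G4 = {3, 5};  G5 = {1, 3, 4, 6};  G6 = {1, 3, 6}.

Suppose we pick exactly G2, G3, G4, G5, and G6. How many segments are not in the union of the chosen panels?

1

Union of G2, G3, G4, G5, G6 = {1, 2, 3, 4, 5, 6}.
Not covered: 7 — 1 segment.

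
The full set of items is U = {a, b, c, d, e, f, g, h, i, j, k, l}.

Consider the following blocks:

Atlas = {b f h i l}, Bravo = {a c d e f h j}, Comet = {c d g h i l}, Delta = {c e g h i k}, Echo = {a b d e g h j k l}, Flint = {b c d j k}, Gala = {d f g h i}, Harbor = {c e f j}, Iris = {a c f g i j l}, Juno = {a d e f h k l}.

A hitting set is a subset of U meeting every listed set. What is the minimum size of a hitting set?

2

The 2 items {c, h} hit every block.
No single item lies in every block, so at least 2 are needed and 2 is optimal.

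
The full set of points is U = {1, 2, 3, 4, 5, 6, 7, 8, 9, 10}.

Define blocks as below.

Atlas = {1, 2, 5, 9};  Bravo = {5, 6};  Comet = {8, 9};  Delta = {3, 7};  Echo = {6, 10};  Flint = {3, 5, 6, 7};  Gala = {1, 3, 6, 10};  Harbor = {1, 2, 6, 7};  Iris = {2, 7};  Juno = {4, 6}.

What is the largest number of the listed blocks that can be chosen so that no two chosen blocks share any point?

3

Atlas, Delta, Juno are pairwise disjoint (Atlas={1,2,5,9}; Delta={3,7}; Juno={4,6}).
Every remaining block overlaps one of these, and no 4 of the listed blocks are pairwise disjoint, so 3 is the maximum.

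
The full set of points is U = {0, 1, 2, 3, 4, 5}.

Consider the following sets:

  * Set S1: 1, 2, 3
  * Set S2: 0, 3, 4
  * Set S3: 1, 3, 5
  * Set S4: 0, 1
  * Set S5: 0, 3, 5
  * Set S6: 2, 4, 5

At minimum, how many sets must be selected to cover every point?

S3 and S5 and S6 together: S3 ∪ S5 ∪ S6 = {0, 1, 2, 3, 4, 5} — every point is covered.
No 2 of the 6 sets cover everything (all 15 combinations miss at least one point), so 3 is optimal.

3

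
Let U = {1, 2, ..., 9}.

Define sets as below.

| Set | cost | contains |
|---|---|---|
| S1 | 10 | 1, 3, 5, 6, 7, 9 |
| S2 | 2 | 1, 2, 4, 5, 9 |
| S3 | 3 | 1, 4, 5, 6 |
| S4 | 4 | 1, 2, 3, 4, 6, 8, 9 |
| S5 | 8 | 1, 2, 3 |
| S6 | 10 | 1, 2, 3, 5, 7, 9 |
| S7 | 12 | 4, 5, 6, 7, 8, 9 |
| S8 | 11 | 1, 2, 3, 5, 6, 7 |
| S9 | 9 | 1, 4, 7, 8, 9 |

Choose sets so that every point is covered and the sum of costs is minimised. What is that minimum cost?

S4, S6 together cover every point (S4 ∪ S6 = {1, 2, 3, 4, 5, 6, 7, 8, 9}); total cost 4 + 10 = 14.
The greedy pick S2, S4, S9 costs 15; no covering selection beats 14.

14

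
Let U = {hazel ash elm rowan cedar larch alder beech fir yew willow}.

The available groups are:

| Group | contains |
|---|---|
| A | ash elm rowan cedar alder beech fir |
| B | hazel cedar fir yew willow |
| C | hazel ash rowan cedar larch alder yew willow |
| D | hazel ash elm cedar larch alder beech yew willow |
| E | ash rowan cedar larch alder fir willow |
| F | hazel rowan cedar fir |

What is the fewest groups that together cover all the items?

Take {A, C}. Their union is {hazel, ash, elm, rowan, cedar, larch, alder, beech, fir, yew, willow}, which is all 11 items.
No single group has all 11 items (the largest, D, has 9), so 2 is optimal.

2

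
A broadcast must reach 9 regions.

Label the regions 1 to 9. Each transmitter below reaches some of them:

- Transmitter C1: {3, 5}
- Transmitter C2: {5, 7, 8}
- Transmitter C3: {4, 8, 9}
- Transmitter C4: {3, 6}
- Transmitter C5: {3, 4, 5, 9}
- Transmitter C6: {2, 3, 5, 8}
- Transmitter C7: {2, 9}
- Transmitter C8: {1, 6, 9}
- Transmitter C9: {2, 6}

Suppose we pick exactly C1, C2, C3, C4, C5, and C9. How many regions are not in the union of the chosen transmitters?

Union of C1, C2, C3, C4, C5, C9 = {2, 3, 4, 5, 6, 7, 8, 9}.
Not covered: 1 — 1 region.

1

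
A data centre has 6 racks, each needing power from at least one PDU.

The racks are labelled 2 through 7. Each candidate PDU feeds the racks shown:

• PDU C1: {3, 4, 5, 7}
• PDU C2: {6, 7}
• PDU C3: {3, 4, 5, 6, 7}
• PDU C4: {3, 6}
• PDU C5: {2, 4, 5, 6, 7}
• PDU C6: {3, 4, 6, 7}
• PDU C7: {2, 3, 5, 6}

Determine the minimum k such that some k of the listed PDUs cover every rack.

Take {C3, C7}. Their union is {2, 3, 4, 5, 6, 7}, which is all 6 racks.
No single PDU has all 6 racks (the largest, C3, has 5), so 2 is optimal.

2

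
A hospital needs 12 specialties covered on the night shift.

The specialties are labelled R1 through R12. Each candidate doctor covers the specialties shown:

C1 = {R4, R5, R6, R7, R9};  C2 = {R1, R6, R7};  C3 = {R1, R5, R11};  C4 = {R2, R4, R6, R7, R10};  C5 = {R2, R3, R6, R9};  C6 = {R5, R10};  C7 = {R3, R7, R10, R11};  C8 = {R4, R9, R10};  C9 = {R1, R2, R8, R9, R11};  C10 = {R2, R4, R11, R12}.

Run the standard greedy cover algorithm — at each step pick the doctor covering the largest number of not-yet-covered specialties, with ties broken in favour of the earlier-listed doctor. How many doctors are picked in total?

4

Greedy: pick C1 (covers 5 new) → pick C9 (covers 4 new) → pick C7 (covers 2 new) → pick C10 (covers 1 new). Total picks: 4.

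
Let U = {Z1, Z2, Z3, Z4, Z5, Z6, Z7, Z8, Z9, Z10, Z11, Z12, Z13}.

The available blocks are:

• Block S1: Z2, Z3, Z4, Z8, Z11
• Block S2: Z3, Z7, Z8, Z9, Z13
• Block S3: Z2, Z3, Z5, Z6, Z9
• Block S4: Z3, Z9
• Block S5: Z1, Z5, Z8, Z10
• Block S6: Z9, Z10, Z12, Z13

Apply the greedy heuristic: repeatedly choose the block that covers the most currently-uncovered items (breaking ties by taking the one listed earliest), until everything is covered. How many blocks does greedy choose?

5

Greedy: pick S1 (covers 5 new) → pick S6 (covers 4 new) → pick S3 (covers 2 new) → pick S2 (covers 1 new) → pick S5 (covers 1 new). Total picks: 5.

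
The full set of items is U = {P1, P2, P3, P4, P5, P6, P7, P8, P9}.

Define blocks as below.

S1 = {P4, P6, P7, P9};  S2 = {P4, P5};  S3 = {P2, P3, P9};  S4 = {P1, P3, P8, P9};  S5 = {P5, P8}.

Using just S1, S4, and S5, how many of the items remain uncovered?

1

Union of S1, S4, S5 = {P1, P3, P4, P5, P6, P7, P8, P9}.
Not covered: P2 — 1 item.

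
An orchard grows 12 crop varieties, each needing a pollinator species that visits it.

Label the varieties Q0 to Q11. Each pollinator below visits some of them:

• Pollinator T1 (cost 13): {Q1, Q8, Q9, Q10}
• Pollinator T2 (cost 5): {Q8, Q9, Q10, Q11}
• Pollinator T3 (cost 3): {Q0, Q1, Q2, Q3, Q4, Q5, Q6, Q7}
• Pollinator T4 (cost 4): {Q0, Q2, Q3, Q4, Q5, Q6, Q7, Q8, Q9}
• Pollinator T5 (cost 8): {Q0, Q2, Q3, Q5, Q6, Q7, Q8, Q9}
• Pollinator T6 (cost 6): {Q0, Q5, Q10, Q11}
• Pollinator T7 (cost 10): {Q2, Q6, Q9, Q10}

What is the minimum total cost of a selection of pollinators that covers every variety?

T2, T3 together cover every variety (T2 ∪ T3 = {Q0, Q1, Q2, Q3, Q4, Q5, Q6, Q7, Q8, Q9, Q10, Q11}); total cost 5 + 3 = 8.
No covering selection has total cost below 8.

8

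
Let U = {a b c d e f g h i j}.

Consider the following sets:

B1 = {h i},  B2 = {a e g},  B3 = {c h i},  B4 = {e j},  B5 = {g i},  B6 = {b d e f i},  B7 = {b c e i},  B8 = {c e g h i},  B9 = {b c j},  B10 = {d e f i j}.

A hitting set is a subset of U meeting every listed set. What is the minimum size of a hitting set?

3

T = {e, i, j} meets every set (each contains at least one member of T), and |T| = 3.
The sets B1, B2, B9 are pairwise disjoint, so any hitting set needs a separate element for each — at least 3. Hence 3 is optimal.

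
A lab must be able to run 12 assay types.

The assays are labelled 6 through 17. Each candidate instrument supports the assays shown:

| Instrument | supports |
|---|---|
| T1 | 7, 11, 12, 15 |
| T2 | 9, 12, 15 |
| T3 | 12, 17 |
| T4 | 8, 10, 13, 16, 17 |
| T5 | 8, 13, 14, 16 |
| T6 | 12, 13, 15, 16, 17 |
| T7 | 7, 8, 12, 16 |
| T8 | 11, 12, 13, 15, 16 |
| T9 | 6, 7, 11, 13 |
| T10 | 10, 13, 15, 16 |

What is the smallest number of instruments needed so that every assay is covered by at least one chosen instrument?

4

T2 and T4 and T5 and T9 together: T2 ∪ T4 ∪ T5 ∪ T9 = {6, 7, 8, 9, 10, 11, 12, 13, 14, 15, 16, 17} — every assay is covered.
No 3 of the 10 instruments cover everything (all 120 combinations miss at least one assay), so 4 is optimal.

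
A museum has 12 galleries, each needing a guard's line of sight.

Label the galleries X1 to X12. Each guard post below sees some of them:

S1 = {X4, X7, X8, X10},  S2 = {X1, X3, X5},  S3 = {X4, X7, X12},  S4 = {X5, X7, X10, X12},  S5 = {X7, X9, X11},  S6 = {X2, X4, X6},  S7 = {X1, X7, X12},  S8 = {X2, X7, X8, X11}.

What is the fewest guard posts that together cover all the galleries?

S1 and S2 and S3 and S5 and S6 together: S1 ∪ S2 ∪ S3 ∪ S5 ∪ S6 = {X1, X2, X3, X4, X5, X6, X7, X8, X9, X10, X11, X12} — every gallery is covered.
No 4 of the 8 guard posts cover everything (all 70 combinations miss at least one gallery), so 5 is optimal.

5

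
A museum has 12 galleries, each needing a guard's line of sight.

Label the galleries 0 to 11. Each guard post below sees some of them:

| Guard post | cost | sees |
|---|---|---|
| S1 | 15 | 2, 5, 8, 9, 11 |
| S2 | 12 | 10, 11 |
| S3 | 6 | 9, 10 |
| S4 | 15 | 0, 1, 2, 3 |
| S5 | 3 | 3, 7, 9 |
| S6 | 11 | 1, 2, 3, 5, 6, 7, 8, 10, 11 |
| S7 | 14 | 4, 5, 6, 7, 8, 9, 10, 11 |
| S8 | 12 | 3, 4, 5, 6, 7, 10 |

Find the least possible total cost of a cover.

S4, S7 together cover every gallery (S4 ∪ S7 = {0, 1, 2, 3, 4, 5, 6, 7, 8, 9, 10, 11}); total cost 15 + 14 = 29.
The greedy pick S5, S6, S8, S4 costs 41; no covering selection beats 29.

29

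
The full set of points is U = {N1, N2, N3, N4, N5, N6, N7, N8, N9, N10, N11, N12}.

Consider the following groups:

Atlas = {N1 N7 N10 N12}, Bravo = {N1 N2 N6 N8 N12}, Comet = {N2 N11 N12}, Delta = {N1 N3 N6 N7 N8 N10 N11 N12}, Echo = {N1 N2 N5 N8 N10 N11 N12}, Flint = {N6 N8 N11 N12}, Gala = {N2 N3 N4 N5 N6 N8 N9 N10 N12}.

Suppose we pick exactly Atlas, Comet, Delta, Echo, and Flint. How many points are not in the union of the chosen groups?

2

Union of Atlas, Comet, Delta, Echo, Flint = {N1, N2, N3, N5, N6, N7, N8, N10, N11, N12}.
Not covered: N4, N9 — 2 points.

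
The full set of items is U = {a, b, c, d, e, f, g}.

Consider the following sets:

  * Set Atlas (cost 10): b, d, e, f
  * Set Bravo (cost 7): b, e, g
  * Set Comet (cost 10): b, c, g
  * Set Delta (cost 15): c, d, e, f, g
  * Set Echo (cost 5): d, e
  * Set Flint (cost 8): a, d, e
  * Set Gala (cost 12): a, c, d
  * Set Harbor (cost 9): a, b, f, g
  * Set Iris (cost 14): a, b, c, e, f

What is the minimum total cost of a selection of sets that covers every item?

Comet, Echo, Harbor together cover every item (Comet ∪ Echo ∪ Harbor = {a, b, c, d, e, f, g}); total cost 10 + 5 + 9 = 24.
No covering selection has total cost below 24.

24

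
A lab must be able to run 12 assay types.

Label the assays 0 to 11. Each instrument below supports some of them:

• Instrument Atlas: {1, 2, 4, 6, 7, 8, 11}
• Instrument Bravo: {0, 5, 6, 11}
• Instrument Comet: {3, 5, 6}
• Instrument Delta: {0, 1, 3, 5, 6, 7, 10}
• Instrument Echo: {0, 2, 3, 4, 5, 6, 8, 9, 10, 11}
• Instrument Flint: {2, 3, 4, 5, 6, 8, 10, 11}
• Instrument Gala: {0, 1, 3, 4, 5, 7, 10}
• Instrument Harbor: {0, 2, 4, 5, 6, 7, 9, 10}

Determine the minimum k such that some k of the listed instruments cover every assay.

Take {Echo, Gala}. Their union is {0, 1, 2, 3, 4, 5, 6, 7, 8, 9, 10, 11}, which is all 12 assays.
No single instrument has all 12 assays (the largest, Echo, has 10), so 2 is optimal.

2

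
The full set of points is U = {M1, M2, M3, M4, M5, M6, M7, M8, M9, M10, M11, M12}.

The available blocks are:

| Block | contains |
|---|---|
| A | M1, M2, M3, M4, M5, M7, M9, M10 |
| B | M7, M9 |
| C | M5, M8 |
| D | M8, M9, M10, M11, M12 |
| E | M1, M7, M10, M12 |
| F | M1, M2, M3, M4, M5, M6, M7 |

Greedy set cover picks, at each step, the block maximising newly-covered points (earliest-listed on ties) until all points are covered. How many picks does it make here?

3

Greedy: pick A (covers 8 new) → pick D (covers 3 new) → pick F (covers 1 new). Total picks: 3.
(The true minimum cover uses only 2 blocks, so greedy is not optimal here.)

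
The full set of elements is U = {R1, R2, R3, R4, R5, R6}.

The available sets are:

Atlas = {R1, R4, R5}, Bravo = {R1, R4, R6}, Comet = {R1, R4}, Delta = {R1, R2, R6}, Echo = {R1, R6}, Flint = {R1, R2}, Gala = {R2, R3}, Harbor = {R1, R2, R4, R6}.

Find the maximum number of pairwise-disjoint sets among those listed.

2

Echo, Gala are pairwise disjoint (Echo={R1,R6}; Gala={R2,R3}).
Every remaining set overlaps one of these, and no 3 of the listed sets are pairwise disjoint, so 2 is the maximum.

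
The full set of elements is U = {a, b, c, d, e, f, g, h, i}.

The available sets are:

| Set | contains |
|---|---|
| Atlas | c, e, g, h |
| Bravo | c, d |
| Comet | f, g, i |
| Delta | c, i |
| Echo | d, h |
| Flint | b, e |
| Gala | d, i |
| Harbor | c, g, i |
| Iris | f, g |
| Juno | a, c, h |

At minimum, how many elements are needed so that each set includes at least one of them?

T = {c, d, e, f} meets every set (each contains at least one member of T), and |T| = 4.
The sets Delta, Echo, Flint, Iris are pairwise disjoint, so any hitting set needs a separate element for each — at least 4. Hence 4 is optimal.

4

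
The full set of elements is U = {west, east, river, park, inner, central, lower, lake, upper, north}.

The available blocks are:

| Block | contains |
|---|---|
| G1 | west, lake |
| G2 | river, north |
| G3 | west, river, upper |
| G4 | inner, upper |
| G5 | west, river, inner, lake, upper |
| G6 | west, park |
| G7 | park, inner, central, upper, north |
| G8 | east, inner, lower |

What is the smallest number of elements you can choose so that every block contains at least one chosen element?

The 3 elements {west, river, inner} hit every block.
The blocks G1, G2, G4 are pairwise disjoint, so any hitting set needs a separate element for each — at least 3. Hence 3 is optimal.

3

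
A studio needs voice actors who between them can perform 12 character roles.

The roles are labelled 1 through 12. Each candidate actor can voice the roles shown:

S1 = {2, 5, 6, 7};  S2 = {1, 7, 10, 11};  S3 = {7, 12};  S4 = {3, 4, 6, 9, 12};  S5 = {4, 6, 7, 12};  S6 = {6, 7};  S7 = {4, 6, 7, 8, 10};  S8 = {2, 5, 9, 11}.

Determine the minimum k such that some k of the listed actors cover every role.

S1 and S2 and S4 and S7 together: S1 ∪ S2 ∪ S4 ∪ S7 = {1, 2, 3, 4, 5, 6, 7, 8, 9, 10, 11, 12} — every role is covered.
No 3 of the 8 actors cover everything (all 56 combinations miss at least one role), so 4 is optimal.

4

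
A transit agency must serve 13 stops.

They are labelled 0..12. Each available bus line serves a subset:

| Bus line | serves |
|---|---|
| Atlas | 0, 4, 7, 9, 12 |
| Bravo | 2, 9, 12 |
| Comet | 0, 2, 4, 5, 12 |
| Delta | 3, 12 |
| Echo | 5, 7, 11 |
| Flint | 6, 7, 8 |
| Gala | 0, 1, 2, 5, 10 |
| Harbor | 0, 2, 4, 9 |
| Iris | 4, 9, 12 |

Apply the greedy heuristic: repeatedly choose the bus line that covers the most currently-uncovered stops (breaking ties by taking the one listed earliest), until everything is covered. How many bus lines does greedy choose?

5

Greedy: pick Atlas (covers 5 new) → pick Gala (covers 4 new) → pick Flint (covers 2 new) → pick Delta (covers 1 new) → pick Echo (covers 1 new). Total picks: 5.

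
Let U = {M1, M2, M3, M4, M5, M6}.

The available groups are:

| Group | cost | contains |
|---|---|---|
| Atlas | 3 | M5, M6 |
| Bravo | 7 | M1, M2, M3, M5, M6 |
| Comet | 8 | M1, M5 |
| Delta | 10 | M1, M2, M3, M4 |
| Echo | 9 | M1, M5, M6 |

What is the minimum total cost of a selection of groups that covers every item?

13

Atlas, Delta together cover every item (Atlas ∪ Delta = {M1, M2, M3, M4, M5, M6}); total cost 3 + 10 = 13.
The greedy pick Bravo, Delta costs 17; no covering selection beats 13.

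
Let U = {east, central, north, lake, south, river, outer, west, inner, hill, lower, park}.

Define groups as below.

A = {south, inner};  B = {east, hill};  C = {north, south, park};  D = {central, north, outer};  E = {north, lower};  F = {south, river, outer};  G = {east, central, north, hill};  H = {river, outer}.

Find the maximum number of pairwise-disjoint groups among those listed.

4

A, B, E, H are pairwise disjoint (A={south,inner}; B={east,hill}; E={north,lower}; H={river,outer}).
Every remaining group overlaps one of these, and no 5 of the listed groups are pairwise disjoint, so 4 is the maximum.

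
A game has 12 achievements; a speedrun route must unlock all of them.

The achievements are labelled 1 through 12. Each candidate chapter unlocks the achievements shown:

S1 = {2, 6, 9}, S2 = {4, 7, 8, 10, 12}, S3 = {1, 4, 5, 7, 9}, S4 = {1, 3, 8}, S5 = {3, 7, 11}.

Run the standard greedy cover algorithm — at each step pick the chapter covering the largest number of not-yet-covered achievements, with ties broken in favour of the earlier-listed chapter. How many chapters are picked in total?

Greedy: pick S2 (covers 5 new) → pick S1 (covers 3 new) → pick S3 (covers 2 new) → pick S5 (covers 2 new). Total picks: 4.

4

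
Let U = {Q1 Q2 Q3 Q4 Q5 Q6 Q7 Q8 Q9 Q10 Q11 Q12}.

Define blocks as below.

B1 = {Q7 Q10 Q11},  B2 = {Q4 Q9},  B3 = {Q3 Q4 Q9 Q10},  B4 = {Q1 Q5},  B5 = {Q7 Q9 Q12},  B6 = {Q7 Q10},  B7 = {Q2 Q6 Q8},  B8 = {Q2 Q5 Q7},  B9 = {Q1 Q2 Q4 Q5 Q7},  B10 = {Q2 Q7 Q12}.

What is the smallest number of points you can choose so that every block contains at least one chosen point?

4

H = {Q1, Q7, Q8, Q9} meets every block (each contains at least one member of H), and |H| = 4.
The blocks B2, B4, B6, B7 are pairwise disjoint, so any hitting set needs a separate point for each — at least 4. Hence 4 is optimal.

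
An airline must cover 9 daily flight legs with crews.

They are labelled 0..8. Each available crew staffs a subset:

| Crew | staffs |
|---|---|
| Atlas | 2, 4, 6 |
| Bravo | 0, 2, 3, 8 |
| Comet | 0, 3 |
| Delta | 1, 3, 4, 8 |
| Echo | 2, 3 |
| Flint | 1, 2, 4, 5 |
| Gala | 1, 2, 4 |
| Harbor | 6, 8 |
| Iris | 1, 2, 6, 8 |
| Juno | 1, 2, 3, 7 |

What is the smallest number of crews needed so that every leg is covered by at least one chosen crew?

Atlas and Bravo and Flint and Juno together: Atlas ∪ Bravo ∪ Flint ∪ Juno = {0, 1, 2, 3, 4, 5, 6, 7, 8} — every leg is covered.
Only Juno contains 7, so Juno is forced; the remaining 5 legs need at least 3 more crews (each remaining crew adds at most 2) — so at least 4 crews are needed, and 4 is optimal.

4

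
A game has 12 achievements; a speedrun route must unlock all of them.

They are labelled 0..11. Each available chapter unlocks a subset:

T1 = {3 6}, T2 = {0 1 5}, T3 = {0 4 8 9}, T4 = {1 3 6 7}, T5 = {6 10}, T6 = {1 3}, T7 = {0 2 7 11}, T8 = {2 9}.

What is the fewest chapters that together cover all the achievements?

T2 and T3 and T5 and T6 and T7 together: T2 ∪ T3 ∪ T5 ∪ T6 ∪ T7 = {0, 1, 2, 3, 4, 5, 6, 7, 8, 9, 10, 11} — every achievement is covered.
No 4 of the 8 chapters cover everything (all 70 combinations miss at least one achievement), so 5 is optimal.

5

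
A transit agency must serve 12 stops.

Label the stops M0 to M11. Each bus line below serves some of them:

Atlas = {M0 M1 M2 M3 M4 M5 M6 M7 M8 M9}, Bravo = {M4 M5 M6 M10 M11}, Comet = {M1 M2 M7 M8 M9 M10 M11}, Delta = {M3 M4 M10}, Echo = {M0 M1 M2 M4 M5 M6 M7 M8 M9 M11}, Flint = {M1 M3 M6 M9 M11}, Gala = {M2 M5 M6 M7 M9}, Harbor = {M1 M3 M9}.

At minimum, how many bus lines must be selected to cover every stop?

Delta and Echo together: Delta ∪ Echo = {M0, M1, M2, M3, M4, M5, M6, M7, M8, M9, M10, M11} — every stop is covered.
No single bus line has all 12 stops (the largest, Atlas, has 10), so 2 is optimal.

2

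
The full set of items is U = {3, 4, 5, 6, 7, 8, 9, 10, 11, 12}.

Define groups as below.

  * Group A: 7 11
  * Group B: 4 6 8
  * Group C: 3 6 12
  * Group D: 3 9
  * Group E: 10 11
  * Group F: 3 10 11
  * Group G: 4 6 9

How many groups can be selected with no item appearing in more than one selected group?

A, B, D are pairwise disjoint (A={7,11}; B={4,6,8}; D={3,9}).
Every remaining group overlaps one of these, and no 4 of the listed groups are pairwise disjoint, so 3 is the maximum.

3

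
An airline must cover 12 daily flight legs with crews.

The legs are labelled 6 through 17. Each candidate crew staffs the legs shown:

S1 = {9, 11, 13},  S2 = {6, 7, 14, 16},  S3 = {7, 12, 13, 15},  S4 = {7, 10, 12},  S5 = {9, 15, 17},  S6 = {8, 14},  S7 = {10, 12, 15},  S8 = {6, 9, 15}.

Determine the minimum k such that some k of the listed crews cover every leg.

5

S1 and S2 and S5 and S6 and S7 together: S1 ∪ S2 ∪ S5 ∪ S6 ∪ S7 = {6, 7, 8, 9, 10, 11, 12, 13, 14, 15, 16, 17} — every leg is covered.
No 4 of the 8 crews cover everything (all 70 combinations miss at least one leg), so 5 is optimal.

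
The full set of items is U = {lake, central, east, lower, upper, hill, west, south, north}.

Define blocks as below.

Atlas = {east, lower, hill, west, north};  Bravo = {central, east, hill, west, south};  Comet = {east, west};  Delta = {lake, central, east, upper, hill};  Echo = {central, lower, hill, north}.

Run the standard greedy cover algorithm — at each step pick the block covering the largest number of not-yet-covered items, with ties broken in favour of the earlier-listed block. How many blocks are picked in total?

3

Greedy: pick Atlas (covers 5 new) → pick Delta (covers 3 new) → pick Bravo (covers 1 new). Total picks: 3.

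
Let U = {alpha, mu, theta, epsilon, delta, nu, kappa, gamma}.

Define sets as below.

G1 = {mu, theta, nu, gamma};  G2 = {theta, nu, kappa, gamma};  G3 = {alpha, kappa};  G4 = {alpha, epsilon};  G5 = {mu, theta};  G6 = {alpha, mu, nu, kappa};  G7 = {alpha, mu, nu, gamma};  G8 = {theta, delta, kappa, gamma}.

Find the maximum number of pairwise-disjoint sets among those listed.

G1, G3 are pairwise disjoint (G1={mu,theta,nu,gamma}; G3={alpha,kappa}).
Every remaining set overlaps one of these, and no 3 of the listed sets are pairwise disjoint, so 2 is the maximum.

2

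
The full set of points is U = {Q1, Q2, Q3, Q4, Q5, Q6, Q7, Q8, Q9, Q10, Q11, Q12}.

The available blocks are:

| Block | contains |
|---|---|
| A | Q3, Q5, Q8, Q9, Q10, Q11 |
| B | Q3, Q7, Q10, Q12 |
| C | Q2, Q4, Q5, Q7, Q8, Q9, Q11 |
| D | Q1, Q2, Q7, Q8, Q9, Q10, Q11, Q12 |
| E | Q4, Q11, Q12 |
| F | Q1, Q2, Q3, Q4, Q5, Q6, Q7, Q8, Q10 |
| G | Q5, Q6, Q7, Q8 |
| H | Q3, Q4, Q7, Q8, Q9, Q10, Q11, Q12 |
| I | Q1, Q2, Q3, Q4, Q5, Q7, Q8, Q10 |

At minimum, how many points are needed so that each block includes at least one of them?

T = {Q7, Q11} meets every block (each contains at least one member of T), and |T| = 2.
The blocks E, G are pairwise disjoint, so any hitting set needs a separate point for each — at least 2. Hence 2 is optimal.

2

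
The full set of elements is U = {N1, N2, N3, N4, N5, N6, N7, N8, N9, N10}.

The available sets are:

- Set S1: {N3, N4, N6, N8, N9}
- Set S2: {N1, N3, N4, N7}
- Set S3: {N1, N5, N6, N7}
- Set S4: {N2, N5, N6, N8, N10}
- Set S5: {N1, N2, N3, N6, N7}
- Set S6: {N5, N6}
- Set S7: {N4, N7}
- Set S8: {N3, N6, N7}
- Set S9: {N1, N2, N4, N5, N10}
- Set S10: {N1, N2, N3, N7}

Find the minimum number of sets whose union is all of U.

S1, S3, and S9 cover everything between them: the union {N1, N2, N3, N4, N5, N6, N7, N8, N9, N10} is all of U.
Only S1 contains N9, so S1 is forced; the remaining 5 elements need at least 2 more sets (each remaining set adds at most 4) — so at least 3 sets are needed, and 3 is optimal.

3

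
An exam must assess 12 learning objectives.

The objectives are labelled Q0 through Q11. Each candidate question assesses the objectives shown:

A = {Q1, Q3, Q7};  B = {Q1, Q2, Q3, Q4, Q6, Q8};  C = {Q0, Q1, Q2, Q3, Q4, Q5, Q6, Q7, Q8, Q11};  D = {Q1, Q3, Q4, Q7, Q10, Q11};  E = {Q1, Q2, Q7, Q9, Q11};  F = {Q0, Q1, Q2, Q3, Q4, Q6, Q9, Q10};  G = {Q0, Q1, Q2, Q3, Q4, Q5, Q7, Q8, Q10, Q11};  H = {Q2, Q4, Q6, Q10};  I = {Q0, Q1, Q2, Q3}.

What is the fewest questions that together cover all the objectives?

2

C and F together: C ∪ F = {Q0, Q1, Q2, Q3, Q4, Q5, Q6, Q7, Q8, Q9, Q10, Q11} — every objective is covered.
No single question has all 12 objectives (the largest, C, has 10), so 2 is optimal.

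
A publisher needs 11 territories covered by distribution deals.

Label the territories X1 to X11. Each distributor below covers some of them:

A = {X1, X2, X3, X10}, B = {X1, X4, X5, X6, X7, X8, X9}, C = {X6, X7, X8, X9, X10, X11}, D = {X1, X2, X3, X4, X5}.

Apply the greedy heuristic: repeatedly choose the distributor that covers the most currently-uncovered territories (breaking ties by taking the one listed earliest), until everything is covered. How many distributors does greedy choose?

3

Greedy: pick B (covers 7 new) → pick A (covers 3 new) → pick C (covers 1 new). Total picks: 3.
(The true minimum cover uses only 2 distributors, so greedy is not optimal here.)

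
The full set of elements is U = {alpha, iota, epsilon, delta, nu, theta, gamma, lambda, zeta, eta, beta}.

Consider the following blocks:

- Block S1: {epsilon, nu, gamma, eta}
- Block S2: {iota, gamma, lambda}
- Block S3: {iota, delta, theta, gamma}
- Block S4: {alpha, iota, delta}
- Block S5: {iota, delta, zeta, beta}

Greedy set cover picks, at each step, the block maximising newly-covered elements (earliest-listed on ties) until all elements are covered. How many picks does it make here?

Greedy: pick S1 (covers 4 new) → pick S5 (covers 4 new) → pick S2 (covers 1 new) → pick S3 (covers 1 new) → pick S4 (covers 1 new). Total picks: 5.

5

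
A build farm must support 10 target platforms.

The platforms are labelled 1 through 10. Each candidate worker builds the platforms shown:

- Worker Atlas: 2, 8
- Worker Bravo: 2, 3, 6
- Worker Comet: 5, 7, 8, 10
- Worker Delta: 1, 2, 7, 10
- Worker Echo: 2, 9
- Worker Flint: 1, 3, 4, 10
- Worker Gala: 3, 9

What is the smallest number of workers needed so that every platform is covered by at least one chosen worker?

Bravo and Comet and Echo and Flint together: Bravo ∪ Comet ∪ Echo ∪ Flint = {1, 2, 3, 4, 5, 6, 7, 8, 9, 10} — every platform is covered.
No 3 of the 7 workers cover everything (all 35 combinations miss at least one platform), so 4 is optimal.

4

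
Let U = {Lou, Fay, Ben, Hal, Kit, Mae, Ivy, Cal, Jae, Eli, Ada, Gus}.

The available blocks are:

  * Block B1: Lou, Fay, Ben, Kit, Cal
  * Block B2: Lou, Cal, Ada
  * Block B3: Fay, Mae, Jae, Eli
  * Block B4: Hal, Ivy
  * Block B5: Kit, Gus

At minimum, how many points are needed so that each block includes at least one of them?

H = {Hal, Kit, Mae, Cal} meets every block (each contains at least one member of H), and |H| = 4.
The blocks B2, B3, B4, B5 are pairwise disjoint, so any hitting set needs a separate point for each — at least 4. Hence 4 is optimal.

4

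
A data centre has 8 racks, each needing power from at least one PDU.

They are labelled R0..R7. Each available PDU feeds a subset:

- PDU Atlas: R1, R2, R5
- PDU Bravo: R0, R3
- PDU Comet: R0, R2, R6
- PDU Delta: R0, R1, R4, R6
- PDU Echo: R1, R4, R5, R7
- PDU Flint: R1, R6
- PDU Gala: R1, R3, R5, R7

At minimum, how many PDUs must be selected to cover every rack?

3

Take {Bravo, Comet, Echo}. Their union is {R0, R1, R2, R3, R4, R5, R6, R7}, which is all 8 racks.
No 2 of the 7 PDUs cover everything (all 21 combinations miss at least one rack), so 3 is optimal.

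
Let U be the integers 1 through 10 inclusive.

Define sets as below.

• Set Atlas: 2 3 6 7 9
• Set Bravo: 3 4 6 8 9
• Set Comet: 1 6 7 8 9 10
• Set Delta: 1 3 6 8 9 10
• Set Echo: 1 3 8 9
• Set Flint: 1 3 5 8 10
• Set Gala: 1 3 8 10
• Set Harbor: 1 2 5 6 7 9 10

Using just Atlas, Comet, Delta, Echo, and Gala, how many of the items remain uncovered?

2

Union of Atlas, Comet, Delta, Echo, Gala = {1, 2, 3, 6, 7, 8, 9, 10}.
Not covered: 4, 5 — 2 items.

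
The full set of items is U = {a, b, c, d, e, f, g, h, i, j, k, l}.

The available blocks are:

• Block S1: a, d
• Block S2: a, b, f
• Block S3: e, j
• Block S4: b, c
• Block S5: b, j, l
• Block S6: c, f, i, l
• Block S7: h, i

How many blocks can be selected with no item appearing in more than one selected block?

S1, S3, S4, S7 are pairwise disjoint (S1={a,d}; S3={e,j}; S4={b,c}; S7={h,i}).
Every remaining block overlaps one of these, and no 5 of the listed blocks are pairwise disjoint, so 4 is the maximum.

4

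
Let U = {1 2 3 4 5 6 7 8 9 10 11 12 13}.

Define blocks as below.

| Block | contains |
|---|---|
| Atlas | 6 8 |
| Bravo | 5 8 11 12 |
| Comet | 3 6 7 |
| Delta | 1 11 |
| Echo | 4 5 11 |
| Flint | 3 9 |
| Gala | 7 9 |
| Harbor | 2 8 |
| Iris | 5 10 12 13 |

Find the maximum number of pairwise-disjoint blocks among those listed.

4

Delta, Flint, Harbor, Iris are pairwise disjoint (Delta={1,11}; Flint={3,9}; Harbor={2,8}; Iris={5,10,12,13}).
Every remaining block overlaps one of these, and no 5 of the listed blocks are pairwise disjoint, so 4 is the maximum.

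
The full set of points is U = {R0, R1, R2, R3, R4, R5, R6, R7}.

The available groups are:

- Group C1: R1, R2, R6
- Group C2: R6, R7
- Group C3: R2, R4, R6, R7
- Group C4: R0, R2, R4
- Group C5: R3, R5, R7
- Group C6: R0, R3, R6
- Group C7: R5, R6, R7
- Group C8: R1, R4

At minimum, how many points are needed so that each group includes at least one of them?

The 3 points {R0, R1, R7} hit every group.
No choice of 2 points meets every group, so 3 is the minimum.

3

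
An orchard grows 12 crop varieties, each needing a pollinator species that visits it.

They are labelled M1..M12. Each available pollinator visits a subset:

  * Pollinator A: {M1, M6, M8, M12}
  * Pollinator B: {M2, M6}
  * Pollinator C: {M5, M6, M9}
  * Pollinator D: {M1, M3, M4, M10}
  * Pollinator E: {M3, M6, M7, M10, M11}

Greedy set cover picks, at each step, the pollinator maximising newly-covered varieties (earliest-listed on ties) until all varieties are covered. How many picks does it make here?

Greedy: pick E (covers 5 new) → pick A (covers 3 new) → pick C (covers 2 new) → pick B (covers 1 new) → pick D (covers 1 new). Total picks: 5.

5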